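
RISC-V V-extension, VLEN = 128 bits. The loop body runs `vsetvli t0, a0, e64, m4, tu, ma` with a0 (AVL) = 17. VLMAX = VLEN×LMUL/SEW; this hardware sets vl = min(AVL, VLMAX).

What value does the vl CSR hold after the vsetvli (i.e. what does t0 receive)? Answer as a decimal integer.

vl = 8

lanes per group: 128·4/64 = 8
AVL=17 > VLMAX=8, so vl = 8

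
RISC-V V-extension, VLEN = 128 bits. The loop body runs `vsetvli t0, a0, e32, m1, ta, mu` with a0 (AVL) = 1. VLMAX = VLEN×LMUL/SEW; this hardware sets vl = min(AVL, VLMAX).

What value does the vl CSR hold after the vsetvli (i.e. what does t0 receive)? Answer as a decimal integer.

vl = 1

VLMAX = (128 × 1) / 32 = 4 lanes
AVL=1 ≤ VLMAX=4, so vl = 1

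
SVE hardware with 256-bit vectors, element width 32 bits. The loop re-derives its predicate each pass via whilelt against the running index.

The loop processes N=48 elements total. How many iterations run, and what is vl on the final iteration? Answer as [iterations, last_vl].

[iterations, last_vl] = [6, 8]

256-bit reg / 32-bit elem → 8 lanes
iterations = ceil(48/8) = 6; final-pass vl = 8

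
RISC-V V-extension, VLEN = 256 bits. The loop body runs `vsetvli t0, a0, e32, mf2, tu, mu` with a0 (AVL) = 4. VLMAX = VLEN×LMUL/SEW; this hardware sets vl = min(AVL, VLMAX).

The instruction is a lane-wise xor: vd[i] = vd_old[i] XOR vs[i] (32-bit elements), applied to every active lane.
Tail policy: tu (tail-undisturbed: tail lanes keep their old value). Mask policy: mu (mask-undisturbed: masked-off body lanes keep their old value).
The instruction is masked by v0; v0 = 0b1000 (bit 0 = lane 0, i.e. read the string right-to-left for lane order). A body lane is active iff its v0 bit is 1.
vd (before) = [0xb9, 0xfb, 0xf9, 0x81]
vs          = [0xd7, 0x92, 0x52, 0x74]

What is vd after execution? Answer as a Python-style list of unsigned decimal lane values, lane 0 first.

VLMAX = (256 × 1/2) / 32 = 4 lanes
AVL=4 ≤ VLMAX=4, so vl = 4
[0] mask-off/keep = 0xb9
[1] mask-off/keep = 0xfb
[2] mask-off/keep = 0xf9
[3] xor(0x81,0x74) = 0xf5

vd = [185, 251, 249, 245]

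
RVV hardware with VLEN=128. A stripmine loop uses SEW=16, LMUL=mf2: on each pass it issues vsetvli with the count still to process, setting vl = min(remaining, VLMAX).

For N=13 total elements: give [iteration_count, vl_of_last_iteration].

VLMAX = VLEN×LMUL/SEW = 128×1/2/16 = 4
N=13: ⌈13/4⌉ = 4 iters; last vl = 13 − 3×4 = 1

[iterations, last_vl] = [4, 1]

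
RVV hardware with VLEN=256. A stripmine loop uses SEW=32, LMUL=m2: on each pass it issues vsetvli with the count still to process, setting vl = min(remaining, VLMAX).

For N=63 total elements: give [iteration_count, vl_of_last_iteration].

[iterations, last_vl] = [4, 15]

lanes per group: 256·2/32 = 16
N=63: ⌈63/16⌉ = 4 iters; last vl = 63 − 3×16 = 15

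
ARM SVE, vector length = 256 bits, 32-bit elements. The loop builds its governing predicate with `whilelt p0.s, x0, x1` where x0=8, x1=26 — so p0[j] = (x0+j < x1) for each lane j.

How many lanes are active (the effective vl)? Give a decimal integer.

lane count: 256 div 32 = 8
p0[j] = (8+j < 26); true for j=0..7 → 8 lanes set

vl = 8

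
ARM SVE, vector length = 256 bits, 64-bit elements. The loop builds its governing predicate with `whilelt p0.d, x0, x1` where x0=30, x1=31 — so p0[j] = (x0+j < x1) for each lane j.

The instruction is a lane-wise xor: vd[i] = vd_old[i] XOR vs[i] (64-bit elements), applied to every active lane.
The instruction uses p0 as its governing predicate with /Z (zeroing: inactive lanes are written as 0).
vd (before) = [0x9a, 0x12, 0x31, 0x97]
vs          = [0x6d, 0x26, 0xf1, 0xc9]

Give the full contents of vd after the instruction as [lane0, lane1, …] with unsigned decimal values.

256-bit reg / 64-bit elem → 4 lanes
p0[j] = (30+j < 31); true for j=0..0 → 1 lanes set
lane  0: xor(0x9a,0x6d) ⇒ 0xf7
lane  1: tail/zero ⇒ 0x00
lane  2: tail/zero ⇒ 0x00
lane  3: tail/zero ⇒ 0x00

vd = [247, 0, 0, 0]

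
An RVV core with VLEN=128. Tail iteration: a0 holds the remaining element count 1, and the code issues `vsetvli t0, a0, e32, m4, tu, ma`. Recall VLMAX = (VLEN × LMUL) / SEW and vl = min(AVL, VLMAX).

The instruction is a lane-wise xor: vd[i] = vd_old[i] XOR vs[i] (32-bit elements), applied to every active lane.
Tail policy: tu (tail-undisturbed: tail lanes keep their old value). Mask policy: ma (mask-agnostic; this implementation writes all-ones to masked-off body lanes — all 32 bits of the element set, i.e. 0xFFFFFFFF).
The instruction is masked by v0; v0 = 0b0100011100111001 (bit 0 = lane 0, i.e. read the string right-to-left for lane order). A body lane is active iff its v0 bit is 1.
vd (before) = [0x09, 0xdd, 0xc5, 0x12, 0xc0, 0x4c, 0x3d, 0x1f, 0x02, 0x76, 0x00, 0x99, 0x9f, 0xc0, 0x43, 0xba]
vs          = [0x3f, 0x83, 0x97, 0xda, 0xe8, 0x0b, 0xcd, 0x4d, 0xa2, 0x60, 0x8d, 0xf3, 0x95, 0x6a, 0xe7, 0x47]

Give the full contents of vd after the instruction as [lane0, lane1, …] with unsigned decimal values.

lanes per group: 128·4/32 = 16
AVL=1 ≤ VLMAX=16, so vl = 1
  i=0: xor(0x09,0x3f) → 54
  i=1: tail/keep → 221
  i=2: tail/keep → 197
  i=3: tail/keep → 18
  i=4: tail/keep → 192
  i=5: tail/keep → 76
  i=6: tail/keep → 61
  i=7: tail/keep → 31
  i=8: tail/keep → 2
  i=9: tail/keep → 118
  i=10: tail/keep → 0
  i=11: tail/keep → 153
  i=12: tail/keep → 159
  i=13: tail/keep → 192
  i=14: tail/keep → 67
  i=15: tail/keep → 186

vd = [54, 221, 197, 18, 192, 76, 61, 31, 2, 118, 0, 153, 159, 192, 67, 186]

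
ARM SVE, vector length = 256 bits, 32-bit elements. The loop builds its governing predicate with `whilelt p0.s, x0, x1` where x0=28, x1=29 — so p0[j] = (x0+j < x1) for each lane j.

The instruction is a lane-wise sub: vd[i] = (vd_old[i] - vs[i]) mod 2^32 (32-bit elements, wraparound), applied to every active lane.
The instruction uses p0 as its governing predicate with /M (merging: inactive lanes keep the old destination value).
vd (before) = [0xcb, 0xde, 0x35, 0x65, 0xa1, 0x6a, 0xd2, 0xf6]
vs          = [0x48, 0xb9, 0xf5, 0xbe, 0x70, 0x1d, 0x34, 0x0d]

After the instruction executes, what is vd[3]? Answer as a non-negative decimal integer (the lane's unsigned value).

vd[3] = 101

lane count: 256 div 32 = 8
active while 28+j < 29, i.e. j ∈ [0,1) capped at 8 ⇒ 1
lane  0: sub(0xcb,0x48) ⇒ 0x83
lane  1: tail/keep ⇒ 0xde
lane  2: tail/keep ⇒ 0x35
lane  3: tail/keep ⇒ 0x65
lane  4: tail/keep ⇒ 0xa1
lane  5: tail/keep ⇒ 0x6a
lane  6: tail/keep ⇒ 0xd2
lane  7: tail/keep ⇒ 0xf6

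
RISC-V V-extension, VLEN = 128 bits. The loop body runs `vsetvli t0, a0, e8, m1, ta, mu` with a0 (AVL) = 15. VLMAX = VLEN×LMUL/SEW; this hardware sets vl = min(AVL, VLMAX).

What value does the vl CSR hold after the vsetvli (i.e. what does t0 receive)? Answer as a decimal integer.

vl = 15

lanes per group: 128·1/8 = 16
vl ← min(15, 16) = 15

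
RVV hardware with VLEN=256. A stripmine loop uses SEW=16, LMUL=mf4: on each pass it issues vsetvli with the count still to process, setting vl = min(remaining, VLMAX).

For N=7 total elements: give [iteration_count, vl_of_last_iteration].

VLMAX = (256 × 1/4) / 16 = 4 lanes
iterations = ceil(7/4) = 2; final-pass vl = 3

[iterations, last_vl] = [2, 3]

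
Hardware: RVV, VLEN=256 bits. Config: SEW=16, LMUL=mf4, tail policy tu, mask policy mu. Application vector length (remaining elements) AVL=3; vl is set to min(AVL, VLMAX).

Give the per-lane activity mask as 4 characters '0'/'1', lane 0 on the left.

VLMAX = (256 × 1/4) / 16 = 4 lanes
vl ← min(3, 4) = 3
bits (lane 0 leftmost): 1110

predicate = 1110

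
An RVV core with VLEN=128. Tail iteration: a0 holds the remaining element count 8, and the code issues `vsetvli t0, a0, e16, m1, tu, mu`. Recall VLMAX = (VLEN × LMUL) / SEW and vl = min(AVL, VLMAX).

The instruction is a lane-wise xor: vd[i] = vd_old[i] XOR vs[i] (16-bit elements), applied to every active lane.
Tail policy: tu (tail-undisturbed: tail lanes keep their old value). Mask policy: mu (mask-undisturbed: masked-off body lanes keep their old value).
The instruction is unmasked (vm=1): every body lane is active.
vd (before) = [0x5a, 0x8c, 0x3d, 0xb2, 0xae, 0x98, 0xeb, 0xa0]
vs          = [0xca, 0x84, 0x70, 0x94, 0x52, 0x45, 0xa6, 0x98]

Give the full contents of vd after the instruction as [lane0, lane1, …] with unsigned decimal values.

vd = [144, 8, 77, 38, 252, 221, 77, 56]

lanes per group: 128·1/16 = 8
vl = min(AVL, VLMAX) = min(8, 8) = 8
  i=0: xor(0x5a,0xca) → 144
  i=1: xor(0x8c,0x84) → 8
  i=2: xor(0x3d,0x70) → 77
  i=3: xor(0xb2,0x94) → 38
  i=4: xor(0xae,0x52) → 252
  i=5: xor(0x98,0x45) → 221
  i=6: xor(0xeb,0xa6) → 77
  i=7: xor(0xa0,0x98) → 56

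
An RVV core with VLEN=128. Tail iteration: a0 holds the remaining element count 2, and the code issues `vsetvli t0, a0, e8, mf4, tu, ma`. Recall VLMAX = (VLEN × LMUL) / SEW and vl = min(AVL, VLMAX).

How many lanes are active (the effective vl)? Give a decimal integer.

lanes per group: 128·1/4/8 = 4
vl = min(AVL, VLMAX) = min(2, 4) = 2

vl = 2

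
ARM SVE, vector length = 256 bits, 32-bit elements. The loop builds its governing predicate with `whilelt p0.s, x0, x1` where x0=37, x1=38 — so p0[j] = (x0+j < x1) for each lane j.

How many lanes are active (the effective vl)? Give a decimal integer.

vl = 1

register lanes = 256/32 = 8
active while 37+j < 38, i.e. j ∈ [0,1) capped at 8 ⇒ 1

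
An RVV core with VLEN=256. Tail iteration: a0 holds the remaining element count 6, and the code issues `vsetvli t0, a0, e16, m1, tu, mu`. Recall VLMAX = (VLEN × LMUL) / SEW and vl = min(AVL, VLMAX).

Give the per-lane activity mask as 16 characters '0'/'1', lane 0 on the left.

predicate = 1111110000000000

VLMAX = VLEN×LMUL/SEW = 256×1/16 = 16
vl = min(AVL, VLMAX) = min(6, 16) = 6
bits (lane 0 leftmost): 1111110000000000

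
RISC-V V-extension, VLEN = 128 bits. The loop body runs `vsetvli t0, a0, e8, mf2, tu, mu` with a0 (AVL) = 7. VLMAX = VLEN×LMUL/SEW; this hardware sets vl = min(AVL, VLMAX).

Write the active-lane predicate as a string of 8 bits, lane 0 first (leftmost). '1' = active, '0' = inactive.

lanes per group: 128·1/2/8 = 8
vl = min(AVL, VLMAX) = min(7, 8) = 7
bits (lane 0 leftmost): 11111110

predicate = 11111110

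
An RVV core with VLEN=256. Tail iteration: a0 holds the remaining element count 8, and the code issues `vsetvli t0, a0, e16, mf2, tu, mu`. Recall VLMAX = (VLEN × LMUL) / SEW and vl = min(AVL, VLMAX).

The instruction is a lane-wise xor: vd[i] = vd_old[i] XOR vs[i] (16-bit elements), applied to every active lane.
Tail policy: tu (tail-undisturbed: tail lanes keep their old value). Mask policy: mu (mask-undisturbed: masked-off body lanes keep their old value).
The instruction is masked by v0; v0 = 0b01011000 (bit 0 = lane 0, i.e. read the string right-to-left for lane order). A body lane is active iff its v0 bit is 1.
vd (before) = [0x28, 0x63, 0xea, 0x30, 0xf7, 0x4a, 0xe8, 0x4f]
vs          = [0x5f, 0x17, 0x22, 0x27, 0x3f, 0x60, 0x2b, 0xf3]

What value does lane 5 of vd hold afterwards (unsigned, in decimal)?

vd[5] = 74

lanes per group: 256·1/2/16 = 8
AVL=8 ≤ VLMAX=8, so vl = 8
  i=0: mask-off/keep → 40
  i=1: mask-off/keep → 99
  i=2: mask-off/keep → 234
  i=3: xor(0x30,0x27) → 23
  i=4: xor(0xf7,0x3f) → 200
  i=5: mask-off/keep → 74
  i=6: xor(0xe8,0x2b) → 195
  i=7: mask-off/keep → 79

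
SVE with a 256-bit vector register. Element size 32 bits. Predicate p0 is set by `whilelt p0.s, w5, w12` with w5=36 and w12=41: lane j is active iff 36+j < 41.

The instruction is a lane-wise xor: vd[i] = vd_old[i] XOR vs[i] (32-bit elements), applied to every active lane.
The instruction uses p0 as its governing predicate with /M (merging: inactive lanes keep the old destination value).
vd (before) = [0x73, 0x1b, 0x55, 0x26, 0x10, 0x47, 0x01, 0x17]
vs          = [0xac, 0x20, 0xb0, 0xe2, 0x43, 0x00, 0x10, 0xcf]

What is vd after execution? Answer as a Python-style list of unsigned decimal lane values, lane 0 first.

vd = [223, 59, 229, 196, 83, 71, 1, 23]

lane count: 256 div 32 = 8
p0[j] = (36+j < 41); true for j=0..4 → 5 lanes set
[0] xor(0x73,0xac) = 0xdf
[1] xor(0x1b,0x20) = 0x3b
[2] xor(0x55,0xb0) = 0xe5
[3] xor(0x26,0xe2) = 0xc4
[4] xor(0x10,0x43) = 0x53
[5] tail/keep = 0x47
[6] tail/keep = 0x01
[7] tail/keep = 0x17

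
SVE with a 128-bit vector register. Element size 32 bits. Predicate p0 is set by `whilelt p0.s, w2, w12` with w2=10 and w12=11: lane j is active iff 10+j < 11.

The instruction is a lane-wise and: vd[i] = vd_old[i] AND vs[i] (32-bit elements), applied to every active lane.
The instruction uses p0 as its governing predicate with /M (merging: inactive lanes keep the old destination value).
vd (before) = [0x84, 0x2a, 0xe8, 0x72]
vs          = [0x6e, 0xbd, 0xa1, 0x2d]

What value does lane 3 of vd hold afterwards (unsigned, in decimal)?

128-bit reg / 32-bit elem → 4 lanes
whilelt: lane j active iff 10+j < 11 → j < 1 → 1 active
lane  0: and(0x84,0x6e) ⇒ 0x04
lane  1: tail/keep ⇒ 0x2a
lane  2: tail/keep ⇒ 0xe8
lane  3: tail/keep ⇒ 0x72

vd[3] = 114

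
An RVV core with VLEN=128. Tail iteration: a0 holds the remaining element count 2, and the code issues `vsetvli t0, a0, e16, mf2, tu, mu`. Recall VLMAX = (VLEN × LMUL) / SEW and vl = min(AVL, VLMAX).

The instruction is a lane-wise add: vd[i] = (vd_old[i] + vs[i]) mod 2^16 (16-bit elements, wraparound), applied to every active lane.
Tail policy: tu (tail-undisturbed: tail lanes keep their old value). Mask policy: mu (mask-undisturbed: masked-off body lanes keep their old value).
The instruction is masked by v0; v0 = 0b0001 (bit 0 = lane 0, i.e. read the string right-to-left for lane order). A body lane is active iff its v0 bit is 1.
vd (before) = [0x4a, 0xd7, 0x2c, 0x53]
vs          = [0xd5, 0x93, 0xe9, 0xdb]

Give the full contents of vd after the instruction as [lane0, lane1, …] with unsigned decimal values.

VLMAX = (128 × 1/2) / 16 = 4 lanes
AVL=2 ≤ VLMAX=4, so vl = 2
  i=0: add(0x4a,0xd5) → 287
  i=1: mask-off/keep → 215
  i=2: tail/keep → 44
  i=3: tail/keep → 83

vd = [287, 215, 44, 83]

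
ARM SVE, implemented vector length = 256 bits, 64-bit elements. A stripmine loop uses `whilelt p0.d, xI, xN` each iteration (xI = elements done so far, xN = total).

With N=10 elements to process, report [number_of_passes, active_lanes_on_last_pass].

256-bit reg / 64-bit elem → 4 lanes
10 elements at 4/iter → 3 passes, remainder 2 on the last

[iterations, last_vl] = [3, 2]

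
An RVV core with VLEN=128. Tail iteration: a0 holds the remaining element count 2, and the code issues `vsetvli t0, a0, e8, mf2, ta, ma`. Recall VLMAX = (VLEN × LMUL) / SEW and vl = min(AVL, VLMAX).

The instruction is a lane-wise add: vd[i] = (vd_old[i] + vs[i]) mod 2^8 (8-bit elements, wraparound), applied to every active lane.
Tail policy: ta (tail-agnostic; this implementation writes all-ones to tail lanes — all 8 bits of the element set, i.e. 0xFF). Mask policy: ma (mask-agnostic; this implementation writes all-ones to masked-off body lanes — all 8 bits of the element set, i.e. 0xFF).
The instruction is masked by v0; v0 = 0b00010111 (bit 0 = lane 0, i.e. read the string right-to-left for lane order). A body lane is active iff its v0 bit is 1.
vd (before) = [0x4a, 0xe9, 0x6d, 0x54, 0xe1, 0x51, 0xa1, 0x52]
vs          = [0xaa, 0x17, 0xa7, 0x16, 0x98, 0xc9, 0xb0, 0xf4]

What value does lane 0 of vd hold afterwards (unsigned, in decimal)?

vd[0] = 244

VLMAX = (128 × 1/2) / 8 = 8 lanes
vl = min(AVL, VLMAX) = min(2, 8) = 2
[0] add(0x4a,0xaa) = 0xf4
[1] add(0xe9,0x17) = 0x00
[2] tail/ones = 0xff
[3] tail/ones = 0xff
[4] tail/ones = 0xff
[5] tail/ones = 0xff
[6] tail/ones = 0xff
[7] tail/ones = 0xff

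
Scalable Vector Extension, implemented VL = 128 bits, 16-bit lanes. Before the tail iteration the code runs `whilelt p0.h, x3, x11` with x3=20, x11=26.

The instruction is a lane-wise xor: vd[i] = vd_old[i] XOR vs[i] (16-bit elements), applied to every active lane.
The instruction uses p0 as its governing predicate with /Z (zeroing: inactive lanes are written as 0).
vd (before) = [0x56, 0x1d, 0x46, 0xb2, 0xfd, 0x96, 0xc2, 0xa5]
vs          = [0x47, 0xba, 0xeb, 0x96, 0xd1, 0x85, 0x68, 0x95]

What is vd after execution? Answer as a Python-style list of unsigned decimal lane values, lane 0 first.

vd = [17, 167, 173, 36, 44, 19, 0, 0]

lane count: 128 div 16 = 8
whilelt: lane j active iff 20+j < 26 → j < 6 → 6 active
vd[0] xor(0x56,0x47) -> 0x11
vd[1] xor(0x1d,0xba) -> 0xa7
vd[2] xor(0x46,0xeb) -> 0xad
vd[3] xor(0xb2,0x96) -> 0x24
vd[4] xor(0xfd,0xd1) -> 0x2c
vd[5] xor(0x96,0x85) -> 0x13
vd[6] tail/zero -> 0x00
vd[7] tail/zero -> 0x00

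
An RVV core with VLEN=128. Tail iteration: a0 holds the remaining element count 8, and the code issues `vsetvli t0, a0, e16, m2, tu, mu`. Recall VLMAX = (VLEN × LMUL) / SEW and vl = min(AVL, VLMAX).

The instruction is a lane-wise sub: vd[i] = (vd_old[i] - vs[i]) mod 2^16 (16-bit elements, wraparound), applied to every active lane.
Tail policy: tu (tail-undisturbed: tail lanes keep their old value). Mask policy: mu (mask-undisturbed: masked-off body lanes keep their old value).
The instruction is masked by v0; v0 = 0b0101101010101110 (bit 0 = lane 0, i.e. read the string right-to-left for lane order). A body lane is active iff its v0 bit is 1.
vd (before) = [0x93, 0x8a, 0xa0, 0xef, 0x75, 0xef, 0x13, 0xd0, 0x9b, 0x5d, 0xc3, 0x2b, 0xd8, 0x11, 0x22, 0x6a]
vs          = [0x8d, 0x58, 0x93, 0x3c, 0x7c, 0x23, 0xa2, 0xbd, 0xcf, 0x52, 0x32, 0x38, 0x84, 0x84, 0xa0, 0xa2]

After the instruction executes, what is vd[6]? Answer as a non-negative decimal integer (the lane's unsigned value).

vd[6] = 19

VLMAX = VLEN×LMUL/SEW = 128×2/16 = 16
vl ← min(8, 16) = 8
lane  0: mask-off/keep ⇒ 0x93
lane  1: sub(0x8a,0x58) ⇒ 0x32
lane  2: sub(0xa0,0x93) ⇒ 0x0d
lane  3: sub(0xef,0x3c) ⇒ 0xb3
lane  4: mask-off/keep ⇒ 0x75
lane  5: sub(0xef,0x23) ⇒ 0xcc
lane  6: mask-off/keep ⇒ 0x13
lane  7: sub(0xd0,0xbd) ⇒ 0x13
lane  8: tail/keep ⇒ 0x9b
lane  9: tail/keep ⇒ 0x5d
lane 10: tail/keep ⇒ 0xc3
lane 11: tail/keep ⇒ 0x2b
lane 12: tail/keep ⇒ 0xd8
lane 13: tail/keep ⇒ 0x11
lane 14: tail/keep ⇒ 0x22
lane 15: tail/keep ⇒ 0x6a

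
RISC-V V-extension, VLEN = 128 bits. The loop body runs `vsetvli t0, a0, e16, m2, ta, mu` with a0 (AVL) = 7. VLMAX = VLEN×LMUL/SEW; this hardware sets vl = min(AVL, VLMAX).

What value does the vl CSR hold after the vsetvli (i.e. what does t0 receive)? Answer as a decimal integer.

lanes per group: 128·2/16 = 16
vl ← min(7, 16) = 7

vl = 7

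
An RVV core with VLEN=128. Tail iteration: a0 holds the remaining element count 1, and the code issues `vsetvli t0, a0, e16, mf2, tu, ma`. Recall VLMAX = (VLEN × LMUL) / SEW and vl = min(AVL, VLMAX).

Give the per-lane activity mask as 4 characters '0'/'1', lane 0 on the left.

predicate = 1000

VLMAX = (128 × 1/2) / 16 = 4 lanes
vl ← min(1, 4) = 1
bits (lane 0 leftmost): 1000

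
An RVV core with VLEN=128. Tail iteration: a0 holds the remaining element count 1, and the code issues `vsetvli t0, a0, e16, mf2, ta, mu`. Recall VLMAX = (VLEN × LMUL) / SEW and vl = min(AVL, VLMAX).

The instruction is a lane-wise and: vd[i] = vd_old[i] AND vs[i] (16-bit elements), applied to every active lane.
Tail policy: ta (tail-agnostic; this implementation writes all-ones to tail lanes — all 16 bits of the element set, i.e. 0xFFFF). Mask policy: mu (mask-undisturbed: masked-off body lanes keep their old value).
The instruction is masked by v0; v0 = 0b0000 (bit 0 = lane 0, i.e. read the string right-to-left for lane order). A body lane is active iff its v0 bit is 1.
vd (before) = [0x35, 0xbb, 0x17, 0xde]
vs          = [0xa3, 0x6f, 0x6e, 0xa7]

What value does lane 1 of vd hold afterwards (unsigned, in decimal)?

VLMAX = (128 × 1/2) / 16 = 4 lanes
vl ← min(1, 4) = 1
[0] mask-off/keep = 0x35
[1] tail/ones = 0xffff
[2] tail/ones = 0xffff
[3] tail/ones = 0xffff

vd[1] = 65535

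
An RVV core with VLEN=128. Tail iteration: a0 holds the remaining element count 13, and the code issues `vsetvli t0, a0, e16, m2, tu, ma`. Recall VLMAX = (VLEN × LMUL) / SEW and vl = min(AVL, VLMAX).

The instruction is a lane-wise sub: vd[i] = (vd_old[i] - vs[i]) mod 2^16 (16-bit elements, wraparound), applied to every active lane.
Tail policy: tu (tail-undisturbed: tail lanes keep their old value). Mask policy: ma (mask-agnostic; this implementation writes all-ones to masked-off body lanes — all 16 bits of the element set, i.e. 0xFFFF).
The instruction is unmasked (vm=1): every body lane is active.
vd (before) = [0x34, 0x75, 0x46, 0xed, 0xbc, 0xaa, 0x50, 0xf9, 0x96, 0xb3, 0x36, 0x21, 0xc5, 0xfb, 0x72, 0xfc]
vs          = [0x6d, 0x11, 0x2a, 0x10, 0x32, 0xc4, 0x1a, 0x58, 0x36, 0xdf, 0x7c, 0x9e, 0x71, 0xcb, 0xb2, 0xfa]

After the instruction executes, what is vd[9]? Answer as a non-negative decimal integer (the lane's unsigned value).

VLMAX = (128 × 2) / 16 = 16 lanes
vl = min(AVL, VLMAX) = min(13, 16) = 13
  i=0: sub(0x34,0x6d) → 65479
  i=1: sub(0x75,0x11) → 100
  i=2: sub(0x46,0x2a) → 28
  i=3: sub(0xed,0x10) → 221
  i=4: sub(0xbc,0x32) → 138
  i=5: sub(0xaa,0xc4) → 65510
  i=6: sub(0x50,0x1a) → 54
  i=7: sub(0xf9,0x58) → 161
  i=8: sub(0x96,0x36) → 96
  i=9: sub(0xb3,0xdf) → 65492
  i=10: sub(0x36,0x7c) → 65466
  i=11: sub(0x21,0x9e) → 65411
  i=12: sub(0xc5,0x71) → 84
  i=13: tail/keep → 251
  i=14: tail/keep → 114
  i=15: tail/keep → 252

vd[9] = 65492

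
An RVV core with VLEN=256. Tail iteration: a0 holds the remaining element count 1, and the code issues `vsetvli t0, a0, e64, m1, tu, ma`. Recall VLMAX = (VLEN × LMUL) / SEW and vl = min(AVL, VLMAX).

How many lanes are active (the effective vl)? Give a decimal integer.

vl = 1

VLMAX = VLEN×LMUL/SEW = 256×1/64 = 4
vl ← min(1, 4) = 1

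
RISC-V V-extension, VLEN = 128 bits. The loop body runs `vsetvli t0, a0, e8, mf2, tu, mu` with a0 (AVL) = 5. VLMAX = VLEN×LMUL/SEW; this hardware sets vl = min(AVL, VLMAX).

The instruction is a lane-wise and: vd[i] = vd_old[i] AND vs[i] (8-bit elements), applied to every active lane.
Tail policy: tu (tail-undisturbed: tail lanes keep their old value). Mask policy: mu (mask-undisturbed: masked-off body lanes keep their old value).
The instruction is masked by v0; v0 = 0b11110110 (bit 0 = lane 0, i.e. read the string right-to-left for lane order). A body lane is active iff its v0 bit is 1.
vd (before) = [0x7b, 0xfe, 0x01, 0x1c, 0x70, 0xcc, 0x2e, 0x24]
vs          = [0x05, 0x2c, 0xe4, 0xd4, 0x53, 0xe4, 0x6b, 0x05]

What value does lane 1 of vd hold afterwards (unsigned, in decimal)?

VLMAX = (128 × 1/2) / 8 = 8 lanes
vl ← min(5, 8) = 5
lane  0: mask-off/keep ⇒ 0x7b
lane  1: and(0xfe,0x2c) ⇒ 0x2c
lane  2: and(0x01,0xe4) ⇒ 0x00
lane  3: mask-off/keep ⇒ 0x1c
lane  4: and(0x70,0x53) ⇒ 0x50
lane  5: tail/keep ⇒ 0xcc
lane  6: tail/keep ⇒ 0x2e
lane  7: tail/keep ⇒ 0x24

vd[1] = 44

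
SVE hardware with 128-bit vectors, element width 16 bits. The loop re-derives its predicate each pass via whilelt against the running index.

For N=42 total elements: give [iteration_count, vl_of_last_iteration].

lane count: 128 div 16 = 8
N=42: ⌈42/8⌉ = 6 iters; last vl = 42 − 5×8 = 2

[iterations, last_vl] = [6, 2]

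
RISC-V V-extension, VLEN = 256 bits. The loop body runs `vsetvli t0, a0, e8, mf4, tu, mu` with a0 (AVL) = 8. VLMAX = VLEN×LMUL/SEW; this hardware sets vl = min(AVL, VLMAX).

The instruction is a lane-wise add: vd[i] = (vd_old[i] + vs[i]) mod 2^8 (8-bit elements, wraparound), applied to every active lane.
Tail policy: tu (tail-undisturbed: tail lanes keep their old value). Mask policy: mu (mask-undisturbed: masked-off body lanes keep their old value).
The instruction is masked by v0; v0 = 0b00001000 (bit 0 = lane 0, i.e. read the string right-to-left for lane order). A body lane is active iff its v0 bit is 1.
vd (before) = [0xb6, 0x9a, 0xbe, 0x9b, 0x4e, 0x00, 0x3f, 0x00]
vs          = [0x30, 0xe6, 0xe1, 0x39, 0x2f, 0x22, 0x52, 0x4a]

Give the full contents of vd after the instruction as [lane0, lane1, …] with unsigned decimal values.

vd = [182, 154, 190, 212, 78, 0, 63, 0]

lanes per group: 256·1/4/8 = 8
vl = min(AVL, VLMAX) = min(8, 8) = 8
vd[0] mask-off/keep -> 0xb6
vd[1] mask-off/keep -> 0x9a
vd[2] mask-off/keep -> 0xbe
vd[3] add(0x9b,0x39) -> 0xd4
vd[4] mask-off/keep -> 0x4e
vd[5] mask-off/keep -> 0x00
vd[6] mask-off/keep -> 0x3f
vd[7] mask-off/keep -> 0x00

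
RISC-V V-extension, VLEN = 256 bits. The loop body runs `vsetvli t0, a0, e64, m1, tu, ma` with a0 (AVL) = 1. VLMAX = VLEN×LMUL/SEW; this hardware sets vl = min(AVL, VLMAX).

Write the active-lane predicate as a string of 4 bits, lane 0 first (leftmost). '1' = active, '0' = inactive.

predicate = 1000

lanes per group: 256·1/64 = 4
vl ← min(1, 4) = 1
bits (lane 0 leftmost): 1000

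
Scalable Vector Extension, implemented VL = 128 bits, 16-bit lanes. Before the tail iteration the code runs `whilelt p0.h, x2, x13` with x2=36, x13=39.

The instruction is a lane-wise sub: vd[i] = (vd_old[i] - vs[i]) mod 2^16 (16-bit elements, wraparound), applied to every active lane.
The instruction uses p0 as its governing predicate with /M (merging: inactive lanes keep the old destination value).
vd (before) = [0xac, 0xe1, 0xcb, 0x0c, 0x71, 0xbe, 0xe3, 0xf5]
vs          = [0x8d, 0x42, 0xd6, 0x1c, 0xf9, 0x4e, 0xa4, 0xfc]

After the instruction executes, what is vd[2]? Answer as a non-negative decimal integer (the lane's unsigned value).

lane count: 128 div 16 = 8
active while 36+j < 39, i.e. j ∈ [0,3) capped at 8 ⇒ 3
lane  0: sub(0xac,0x8d) ⇒ 0x1f
lane  1: sub(0xe1,0x42) ⇒ 0x9f
lane  2: sub(0xcb,0xd6) ⇒ 0xfff5
lane  3: tail/keep ⇒ 0x0c
lane  4: tail/keep ⇒ 0x71
lane  5: tail/keep ⇒ 0xbe
lane  6: tail/keep ⇒ 0xe3
lane  7: tail/keep ⇒ 0xf5

vd[2] = 65525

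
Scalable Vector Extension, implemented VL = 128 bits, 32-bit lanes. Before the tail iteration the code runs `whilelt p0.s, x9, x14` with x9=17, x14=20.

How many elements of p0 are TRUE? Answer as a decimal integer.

lane count: 128 div 32 = 4
active while 17+j < 20, i.e. j ∈ [0,3) capped at 4 ⇒ 3

vl = 3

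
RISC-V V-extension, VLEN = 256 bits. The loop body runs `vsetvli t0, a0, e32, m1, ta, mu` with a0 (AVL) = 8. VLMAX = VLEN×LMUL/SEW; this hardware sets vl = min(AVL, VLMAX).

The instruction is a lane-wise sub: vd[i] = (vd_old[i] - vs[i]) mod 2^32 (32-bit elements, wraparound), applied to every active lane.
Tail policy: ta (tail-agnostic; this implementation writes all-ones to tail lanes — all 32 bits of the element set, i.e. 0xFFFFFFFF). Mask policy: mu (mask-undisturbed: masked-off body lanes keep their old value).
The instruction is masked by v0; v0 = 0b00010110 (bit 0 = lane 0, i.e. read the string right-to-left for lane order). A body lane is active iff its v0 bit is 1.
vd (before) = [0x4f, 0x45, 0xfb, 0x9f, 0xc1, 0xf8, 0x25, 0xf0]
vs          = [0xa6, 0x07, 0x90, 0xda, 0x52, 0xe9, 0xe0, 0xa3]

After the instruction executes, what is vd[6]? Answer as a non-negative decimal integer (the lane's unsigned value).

lanes per group: 256·1/32 = 8
vl ← min(8, 8) = 8
  i=0: mask-off/keep → 79
  i=1: sub(0x45,0x07) → 62
  i=2: sub(0xfb,0x90) → 107
  i=3: mask-off/keep → 159
  i=4: sub(0xc1,0x52) → 111
  i=5: mask-off/keep → 248
  i=6: mask-off/keep → 37
  i=7: mask-off/keep → 240

vd[6] = 37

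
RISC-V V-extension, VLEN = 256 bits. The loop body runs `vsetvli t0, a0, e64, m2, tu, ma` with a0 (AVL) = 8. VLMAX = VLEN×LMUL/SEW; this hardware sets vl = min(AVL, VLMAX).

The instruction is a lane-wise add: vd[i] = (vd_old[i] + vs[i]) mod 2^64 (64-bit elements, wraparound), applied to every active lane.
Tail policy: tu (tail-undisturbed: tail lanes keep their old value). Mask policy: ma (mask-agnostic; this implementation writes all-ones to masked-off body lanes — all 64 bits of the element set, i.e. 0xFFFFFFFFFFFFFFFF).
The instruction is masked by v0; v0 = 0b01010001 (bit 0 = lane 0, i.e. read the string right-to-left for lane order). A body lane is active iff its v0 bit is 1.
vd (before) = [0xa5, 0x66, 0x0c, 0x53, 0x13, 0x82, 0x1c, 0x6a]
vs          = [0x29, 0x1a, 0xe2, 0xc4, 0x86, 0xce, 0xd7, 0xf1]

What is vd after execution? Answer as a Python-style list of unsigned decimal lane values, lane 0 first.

vd = [206, 18446744073709551615, 18446744073709551615, 18446744073709551615, 153, 18446744073709551615, 243, 18446744073709551615]

VLMAX = VLEN×LMUL/SEW = 256×2/64 = 8
vl ← min(8, 8) = 8
[0] add(0xa5,0x29) = 0xce
[1] mask-off/ones = 0xffffffffffffffff
[2] mask-off/ones = 0xffffffffffffffff
[3] mask-off/ones = 0xffffffffffffffff
[4] add(0x13,0x86) = 0x99
[5] mask-off/ones = 0xffffffffffffffff
[6] add(0x1c,0xd7) = 0xf3
[7] mask-off/ones = 0xffffffffffffffff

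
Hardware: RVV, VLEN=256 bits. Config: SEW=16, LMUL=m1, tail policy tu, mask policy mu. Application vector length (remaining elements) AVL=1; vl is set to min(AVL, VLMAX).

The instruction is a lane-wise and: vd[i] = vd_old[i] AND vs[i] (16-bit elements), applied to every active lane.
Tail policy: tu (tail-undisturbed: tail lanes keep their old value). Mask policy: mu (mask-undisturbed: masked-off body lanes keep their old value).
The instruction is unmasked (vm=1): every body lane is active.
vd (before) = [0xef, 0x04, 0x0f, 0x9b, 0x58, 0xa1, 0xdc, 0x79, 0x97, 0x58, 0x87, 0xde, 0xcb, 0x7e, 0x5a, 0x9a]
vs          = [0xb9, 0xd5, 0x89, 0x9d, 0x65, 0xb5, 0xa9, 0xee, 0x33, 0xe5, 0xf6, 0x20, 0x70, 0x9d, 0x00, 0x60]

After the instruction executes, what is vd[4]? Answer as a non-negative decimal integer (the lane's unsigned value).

vd[4] = 88

VLMAX = (256 × 1) / 16 = 16 lanes
AVL=1 ≤ VLMAX=16, so vl = 1
[0] and(0xef,0xb9) = 0xa9
[1] tail/keep = 0x04
[2] tail/keep = 0x0f
[3] tail/keep = 0x9b
[4] tail/keep = 0x58
[5] tail/keep = 0xa1
[6] tail/keep = 0xdc
[7] tail/keep = 0x79
[8] tail/keep = 0x97
[9] tail/keep = 0x58
[10] tail/keep = 0x87
[11] tail/keep = 0xde
[12] tail/keep = 0xcb
[13] tail/keep = 0x7e
[14] tail/keep = 0x5a
[15] tail/keep = 0x9a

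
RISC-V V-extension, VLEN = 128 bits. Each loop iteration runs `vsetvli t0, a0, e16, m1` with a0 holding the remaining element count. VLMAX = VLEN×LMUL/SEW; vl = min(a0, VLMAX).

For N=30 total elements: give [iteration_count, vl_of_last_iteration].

VLMAX = VLEN×LMUL/SEW = 128×1/16 = 8
30 elements at 8/iter → 4 passes, remainder 6 on the last

[iterations, last_vl] = [4, 6]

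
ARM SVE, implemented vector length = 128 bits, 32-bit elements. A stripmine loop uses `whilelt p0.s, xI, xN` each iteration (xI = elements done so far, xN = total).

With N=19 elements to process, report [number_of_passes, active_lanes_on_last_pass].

[iterations, last_vl] = [5, 3]

lane count: 128 div 32 = 4
N=19: ⌈19/4⌉ = 5 iters; last vl = 19 − 4×4 = 3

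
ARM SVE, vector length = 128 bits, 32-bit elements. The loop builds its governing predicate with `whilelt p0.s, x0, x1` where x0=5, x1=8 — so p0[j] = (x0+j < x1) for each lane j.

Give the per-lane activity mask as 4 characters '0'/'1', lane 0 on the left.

predicate = 1110

register lanes = 128/32 = 4
active while 5+j < 8, i.e. j ∈ [0,3) capped at 4 ⇒ 3
bits (lane 0 leftmost): 1110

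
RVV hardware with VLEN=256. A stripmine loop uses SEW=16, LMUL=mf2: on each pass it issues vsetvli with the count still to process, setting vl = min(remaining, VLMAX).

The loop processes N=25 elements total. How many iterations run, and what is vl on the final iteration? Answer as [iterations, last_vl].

VLMAX = (256 × 1/2) / 16 = 8 lanes
25 elements at 8/iter → 4 passes, remainder 1 on the last

[iterations, last_vl] = [4, 1]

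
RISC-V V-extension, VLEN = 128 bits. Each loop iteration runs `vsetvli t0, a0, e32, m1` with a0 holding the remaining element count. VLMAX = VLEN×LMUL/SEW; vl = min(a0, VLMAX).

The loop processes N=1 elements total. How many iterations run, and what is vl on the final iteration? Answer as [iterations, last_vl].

[iterations, last_vl] = [1, 1]

VLMAX = (128 × 1) / 32 = 4 lanes
1 elements at 4/iter → 1 passes, remainder 1 on the last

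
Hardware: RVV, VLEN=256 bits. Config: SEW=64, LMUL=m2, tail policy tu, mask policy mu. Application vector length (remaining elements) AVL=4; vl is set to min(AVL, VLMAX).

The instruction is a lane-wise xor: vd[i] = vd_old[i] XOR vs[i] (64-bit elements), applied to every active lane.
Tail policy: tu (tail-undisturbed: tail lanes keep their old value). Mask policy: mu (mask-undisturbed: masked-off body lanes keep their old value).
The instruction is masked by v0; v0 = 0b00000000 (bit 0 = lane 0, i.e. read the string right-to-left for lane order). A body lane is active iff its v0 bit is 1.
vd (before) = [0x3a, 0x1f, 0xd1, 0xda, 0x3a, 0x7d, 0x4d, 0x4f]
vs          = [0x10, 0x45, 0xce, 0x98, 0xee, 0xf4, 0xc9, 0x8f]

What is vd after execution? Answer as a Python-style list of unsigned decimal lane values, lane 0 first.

lanes per group: 256·2/64 = 8
vl ← min(4, 8) = 4
[0] mask-off/keep = 0x3a
[1] mask-off/keep = 0x1f
[2] mask-off/keep = 0xd1
[3] mask-off/keep = 0xda
[4] tail/keep = 0x3a
[5] tail/keep = 0x7d
[6] tail/keep = 0x4d
[7] tail/keep = 0x4f

vd = [58, 31, 209, 218, 58, 125, 77, 79]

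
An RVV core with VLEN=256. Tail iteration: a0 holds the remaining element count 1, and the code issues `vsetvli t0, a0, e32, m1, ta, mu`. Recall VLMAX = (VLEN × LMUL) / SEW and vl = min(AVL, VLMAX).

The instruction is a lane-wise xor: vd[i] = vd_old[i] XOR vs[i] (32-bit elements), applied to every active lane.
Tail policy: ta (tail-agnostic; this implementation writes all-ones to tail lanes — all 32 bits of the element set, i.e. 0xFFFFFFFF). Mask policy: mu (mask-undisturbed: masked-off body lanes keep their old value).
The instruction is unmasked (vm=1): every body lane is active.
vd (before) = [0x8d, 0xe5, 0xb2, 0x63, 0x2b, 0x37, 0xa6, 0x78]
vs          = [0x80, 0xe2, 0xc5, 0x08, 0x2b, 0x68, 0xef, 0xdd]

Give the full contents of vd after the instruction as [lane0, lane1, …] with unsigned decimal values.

lanes per group: 256·1/32 = 8
vl = min(AVL, VLMAX) = min(1, 8) = 1
[0] xor(0x8d,0x80) = 0x0d
[1] tail/ones = 0xffffffff
[2] tail/ones = 0xffffffff
[3] tail/ones = 0xffffffff
[4] tail/ones = 0xffffffff
[5] tail/ones = 0xffffffff
[6] tail/ones = 0xffffffff
[7] tail/ones = 0xffffffff

vd = [13, 4294967295, 4294967295, 4294967295, 4294967295, 4294967295, 4294967295, 4294967295]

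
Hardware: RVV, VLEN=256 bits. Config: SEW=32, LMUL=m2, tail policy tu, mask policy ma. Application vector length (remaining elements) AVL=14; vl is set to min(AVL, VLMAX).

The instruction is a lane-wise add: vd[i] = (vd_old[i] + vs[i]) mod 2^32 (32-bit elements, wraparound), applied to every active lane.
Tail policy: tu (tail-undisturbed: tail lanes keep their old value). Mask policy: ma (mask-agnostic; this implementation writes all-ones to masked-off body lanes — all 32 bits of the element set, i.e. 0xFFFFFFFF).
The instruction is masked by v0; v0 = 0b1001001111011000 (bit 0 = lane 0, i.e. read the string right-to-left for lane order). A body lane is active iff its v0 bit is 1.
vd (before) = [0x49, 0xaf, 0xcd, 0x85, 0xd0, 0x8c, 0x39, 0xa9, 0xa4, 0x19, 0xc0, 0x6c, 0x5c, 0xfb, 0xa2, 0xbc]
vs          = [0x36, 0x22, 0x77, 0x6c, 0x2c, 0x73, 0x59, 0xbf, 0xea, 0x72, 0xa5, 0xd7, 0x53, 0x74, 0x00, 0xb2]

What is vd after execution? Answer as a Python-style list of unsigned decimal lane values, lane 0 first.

vd = [4294967295, 4294967295, 4294967295, 241, 252, 4294967295, 146, 360, 398, 139, 4294967295, 4294967295, 175, 4294967295, 162, 188]

VLMAX = VLEN×LMUL/SEW = 256×2/32 = 16
vl = min(AVL, VLMAX) = min(14, 16) = 14
lane  0: mask-off/ones ⇒ 0xffffffff
lane  1: mask-off/ones ⇒ 0xffffffff
lane  2: mask-off/ones ⇒ 0xffffffff
lane  3: add(0x85,0x6c) ⇒ 0xf1
lane  4: add(0xd0,0x2c) ⇒ 0xfc
lane  5: mask-off/ones ⇒ 0xffffffff
lane  6: add(0x39,0x59) ⇒ 0x92
lane  7: add(0xa9,0xbf) ⇒ 0x168
lane  8: add(0xa4,0xea) ⇒ 0x18e
lane  9: add(0x19,0x72) ⇒ 0x8b
lane 10: mask-off/ones ⇒ 0xffffffff
lane 11: mask-off/ones ⇒ 0xffffffff
lane 12: add(0x5c,0x53) ⇒ 0xaf
lane 13: mask-off/ones ⇒ 0xffffffff
lane 14: tail/keep ⇒ 0xa2
lane 15: tail/keep ⇒ 0xbc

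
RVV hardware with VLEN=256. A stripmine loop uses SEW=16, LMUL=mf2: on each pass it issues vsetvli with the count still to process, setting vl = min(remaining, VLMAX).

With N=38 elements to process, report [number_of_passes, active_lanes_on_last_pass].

[iterations, last_vl] = [5, 6]

lanes per group: 256·1/2/16 = 8
N=38: ⌈38/8⌉ = 5 iters; last vl = 38 − 4×8 = 6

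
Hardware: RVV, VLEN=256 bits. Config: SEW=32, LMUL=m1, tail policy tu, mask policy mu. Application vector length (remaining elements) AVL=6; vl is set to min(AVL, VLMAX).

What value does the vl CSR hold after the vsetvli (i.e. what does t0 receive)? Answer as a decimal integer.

VLMAX = (256 × 1) / 32 = 8 lanes
vl = min(AVL, VLMAX) = min(6, 8) = 6

vl = 6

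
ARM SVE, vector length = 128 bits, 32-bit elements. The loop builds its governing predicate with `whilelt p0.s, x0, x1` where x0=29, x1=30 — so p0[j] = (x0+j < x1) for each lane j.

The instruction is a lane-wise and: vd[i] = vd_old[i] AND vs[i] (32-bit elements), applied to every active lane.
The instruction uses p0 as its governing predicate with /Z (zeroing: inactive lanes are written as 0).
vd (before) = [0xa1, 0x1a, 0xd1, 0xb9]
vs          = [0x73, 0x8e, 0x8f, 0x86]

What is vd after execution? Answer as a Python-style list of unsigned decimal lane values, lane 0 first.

register lanes = 128/32 = 4
whilelt: lane j active iff 29+j < 30 → j < 1 → 1 active
  i=0: and(0xa1,0x73) → 33
  i=1: tail/zero → 0
  i=2: tail/zero → 0
  i=3: tail/zero → 0

vd = [33, 0, 0, 0]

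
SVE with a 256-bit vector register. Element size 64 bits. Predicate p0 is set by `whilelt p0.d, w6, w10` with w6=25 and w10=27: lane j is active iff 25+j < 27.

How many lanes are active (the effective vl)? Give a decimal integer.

vl = 2

register lanes = 256/64 = 4
active while 25+j < 27, i.e. j ∈ [0,2) capped at 4 ⇒ 2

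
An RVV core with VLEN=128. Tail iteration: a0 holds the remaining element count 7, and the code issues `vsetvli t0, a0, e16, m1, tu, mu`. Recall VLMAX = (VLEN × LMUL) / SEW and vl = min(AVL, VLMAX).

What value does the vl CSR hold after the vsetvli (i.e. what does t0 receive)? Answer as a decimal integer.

vl = 7

lanes per group: 128·1/16 = 8
vl = min(AVL, VLMAX) = min(7, 8) = 7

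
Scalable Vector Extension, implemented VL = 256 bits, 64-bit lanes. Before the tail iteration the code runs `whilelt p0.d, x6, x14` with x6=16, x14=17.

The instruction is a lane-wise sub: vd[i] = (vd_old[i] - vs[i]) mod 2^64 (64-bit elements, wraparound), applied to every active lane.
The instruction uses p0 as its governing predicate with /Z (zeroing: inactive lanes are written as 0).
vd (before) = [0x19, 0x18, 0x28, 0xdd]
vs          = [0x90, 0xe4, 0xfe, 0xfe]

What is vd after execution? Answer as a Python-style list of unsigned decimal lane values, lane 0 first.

lane count: 256 div 64 = 4
p0[j] = (16+j < 17); true for j=0..0 → 1 lanes set
[0] sub(0x19,0x90) = 0xffffffffffffff89
[1] tail/zero = 0x00
[2] tail/zero = 0x00
[3] tail/zero = 0x00

vd = [18446744073709551497, 0, 0, 0]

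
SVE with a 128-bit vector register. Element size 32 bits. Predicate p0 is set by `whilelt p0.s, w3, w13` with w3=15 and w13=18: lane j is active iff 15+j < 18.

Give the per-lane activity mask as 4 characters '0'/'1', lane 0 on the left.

predicate = 1110

register lanes = 128/32 = 4
active while 15+j < 18, i.e. j ∈ [0,3) capped at 4 ⇒ 3
bits (lane 0 leftmost): 1110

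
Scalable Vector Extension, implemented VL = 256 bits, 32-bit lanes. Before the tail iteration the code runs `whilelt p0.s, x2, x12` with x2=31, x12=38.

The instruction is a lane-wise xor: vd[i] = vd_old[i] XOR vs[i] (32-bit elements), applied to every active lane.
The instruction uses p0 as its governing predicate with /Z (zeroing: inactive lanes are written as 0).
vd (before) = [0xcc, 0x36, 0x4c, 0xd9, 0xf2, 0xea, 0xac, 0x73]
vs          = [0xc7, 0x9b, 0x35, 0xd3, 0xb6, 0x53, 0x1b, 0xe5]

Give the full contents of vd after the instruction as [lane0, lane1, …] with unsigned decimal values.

register lanes = 256/32 = 8
p0[j] = (31+j < 38); true for j=0..6 → 7 lanes set
lane  0: xor(0xcc,0xc7) ⇒ 0x0b
lane  1: xor(0x36,0x9b) ⇒ 0xad
lane  2: xor(0x4c,0x35) ⇒ 0x79
lane  3: xor(0xd9,0xd3) ⇒ 0x0a
lane  4: xor(0xf2,0xb6) ⇒ 0x44
lane  5: xor(0xea,0x53) ⇒ 0xb9
lane  6: xor(0xac,0x1b) ⇒ 0xb7
lane  7: tail/zero ⇒ 0x00

vd = [11, 173, 121, 10, 68, 185, 183, 0]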